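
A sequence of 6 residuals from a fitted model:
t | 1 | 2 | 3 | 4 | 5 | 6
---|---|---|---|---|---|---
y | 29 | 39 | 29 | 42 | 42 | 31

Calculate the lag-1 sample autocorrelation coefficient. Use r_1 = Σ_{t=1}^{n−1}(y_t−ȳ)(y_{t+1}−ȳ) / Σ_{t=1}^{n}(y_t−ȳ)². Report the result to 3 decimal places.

-0.363

Mean ȳ = (29 + 39 + 29 + 42 + 42 + 31)/6 = 35.3333
Deviations from mean: -6.3333, 3.6667, -6.3333, 6.6667, 6.6667, -4.3333
Numerator Σ_{t=1}^{5}(y_t−ȳ)(y_{t+1}−ȳ) = -73.1111
Denominator Σ(y_t−ȳ)² = 201.3333
r_1 = -73.1111 / 201.3333 = -0.363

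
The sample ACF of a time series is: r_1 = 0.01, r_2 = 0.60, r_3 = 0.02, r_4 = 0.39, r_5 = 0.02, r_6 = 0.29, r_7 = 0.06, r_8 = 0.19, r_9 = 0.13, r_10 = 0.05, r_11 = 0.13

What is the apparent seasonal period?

The largest autocorrelation is r_2 = 0.60, with weaker echoes at lags 4 (0.39), 6 (0.29) and 8 (0.19); the remaining lags stay at or below 0.13.
The dominant spike at lag 2 indicates a seasonal period of 2.

2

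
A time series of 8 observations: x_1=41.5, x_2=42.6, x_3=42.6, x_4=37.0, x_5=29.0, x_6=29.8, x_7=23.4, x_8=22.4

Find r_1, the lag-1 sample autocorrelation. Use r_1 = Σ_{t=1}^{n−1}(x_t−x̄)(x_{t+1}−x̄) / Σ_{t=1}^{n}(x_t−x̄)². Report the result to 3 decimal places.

Mean x̄ = (41.5 + 42.6 + 42.6 + 37.0 + 29.0 + 29.8 + 23.4 + 22.4)/8 = 33.5375
Deviations from mean: 7.9625, 9.0625, 9.0625, 3.4625, -4.5375, -3.7375, -10.1375, -11.1375
Numerator Σ_{t=1}^{7}(x_t−x̄)(x_{t+1}−x̄) = 337.7111
Denominator Σ(x_t−x̄)² = 501.0188
r_1 = 337.7111 / 501.0188 = 0.674

0.674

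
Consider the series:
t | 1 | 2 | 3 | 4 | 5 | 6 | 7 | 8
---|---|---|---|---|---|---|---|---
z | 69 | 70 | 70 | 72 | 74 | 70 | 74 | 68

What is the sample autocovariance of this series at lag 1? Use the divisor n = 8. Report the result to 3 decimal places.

-1.189

Mean z̄ = (69 + 70 + 70 + 72 + 74 + 70 + 74 + 68)/8 = 70.8750
Σ_{t=1}^{7}(z_t−z̄)(z_{t+1}−z̄) = -9.5156
γ_1 = -9.5156 / 8 = -1.189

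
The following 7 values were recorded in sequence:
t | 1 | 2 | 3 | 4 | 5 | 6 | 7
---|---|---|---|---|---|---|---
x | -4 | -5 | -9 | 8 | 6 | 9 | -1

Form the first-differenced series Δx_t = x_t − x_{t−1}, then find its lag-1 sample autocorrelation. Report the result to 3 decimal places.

First differences Δx: -1, -4, 17, -2, 3, -10
Mean of differences = 0.5000
Numerator Σ(Δx_t−Δx̄)(Δx_{t+1}−Δx̄) = -141.2500
Denominator Σ(Δx_t−Δx̄)² = 417.5000
r_1(Δx) = -141.2500 / 417.5000 = -0.338

-0.338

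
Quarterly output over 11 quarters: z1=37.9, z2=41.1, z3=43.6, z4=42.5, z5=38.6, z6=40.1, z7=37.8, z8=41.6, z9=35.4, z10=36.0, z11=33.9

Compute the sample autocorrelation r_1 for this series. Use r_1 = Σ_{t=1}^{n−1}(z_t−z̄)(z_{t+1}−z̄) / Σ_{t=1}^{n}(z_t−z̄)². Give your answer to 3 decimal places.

Mean z̄ = (37.9 + 41.1 + 43.6 + 42.5 + 38.6 + 40.1 + 37.8 + 41.6 + 35.4 + 36.0 + 33.9)/11 = 38.9545
Numerator Σ_{t=1}^{10}(z_t−z̄)(z_{t+1}−z̄) = 34.1670
Denominator Σ(z_t−z̄)² = 96.5473
r_1 = 34.1670 / 96.5473 = 0.354

0.354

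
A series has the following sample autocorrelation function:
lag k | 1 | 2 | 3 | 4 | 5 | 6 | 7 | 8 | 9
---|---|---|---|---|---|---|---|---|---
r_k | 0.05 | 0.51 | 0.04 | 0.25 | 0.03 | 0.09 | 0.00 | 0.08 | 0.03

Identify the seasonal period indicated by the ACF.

2

The largest autocorrelation is r_2 = 0.51, with a weaker echo at lag 4 (0.25); the remaining lags stay at or below 0.09.
The dominant spike at lag 2 indicates a seasonal period of 2.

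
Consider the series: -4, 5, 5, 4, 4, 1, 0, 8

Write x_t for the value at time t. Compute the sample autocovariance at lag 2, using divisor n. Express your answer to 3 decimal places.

-3.098

Mean x̄ = (-4 + 5 + 5 + 4 + 4 + 1 + 0 + 8)/8 = 2.8750
Σ_{t=1}^{6}(x_t−x̄)(x_{t+2}−x̄) = -24.7813
γ_2 = -24.7813 / 8 = -3.098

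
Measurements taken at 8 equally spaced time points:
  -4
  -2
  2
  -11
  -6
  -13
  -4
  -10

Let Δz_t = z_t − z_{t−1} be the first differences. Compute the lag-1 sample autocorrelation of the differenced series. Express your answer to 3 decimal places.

-0.703

First differences Δz: 2, 4, -13, 5, -7, 9, -6
Mean of differences = -0.8571
Numerator Σ(Δz_t−Δz̄)(Δz_{t+1}−Δz̄) = -263.4490
Denominator Σ(Δz_t−Δz̄)² = 374.8571
r_1(Δz) = -263.4490 / 374.8571 = -0.703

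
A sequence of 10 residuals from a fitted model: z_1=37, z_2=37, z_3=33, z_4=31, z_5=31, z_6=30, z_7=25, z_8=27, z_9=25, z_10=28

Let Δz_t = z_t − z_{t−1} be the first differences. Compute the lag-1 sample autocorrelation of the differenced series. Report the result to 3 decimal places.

First differences Δz: 0, -4, -2, 0, -1, -5, 2, -2, 3
Mean of differences = -1.0000
Numerator Σ(Δz_t−Δz̄)(Δz_{t+1}−Δz̄) = -20.0000
Denominator Σ(Δz_t−Δz̄)² = 54.0000
r_1(Δz) = -20.0000 / 54.0000 = -0.370

-0.370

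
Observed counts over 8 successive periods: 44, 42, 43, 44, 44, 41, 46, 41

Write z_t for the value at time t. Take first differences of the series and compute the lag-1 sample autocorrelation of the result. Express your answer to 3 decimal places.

-0.619

First differences Δz: -2, 1, 1, 0, -3, 5, -5
Mean of differences = -0.4286
Numerator Σ(Δz_t−Δz̄)(Δz_{t+1}−Δz̄) = -39.4694
Denominator Σ(Δz_t−Δz̄)² = 63.7143
r_1(Δz) = -39.4694 / 63.7143 = -0.619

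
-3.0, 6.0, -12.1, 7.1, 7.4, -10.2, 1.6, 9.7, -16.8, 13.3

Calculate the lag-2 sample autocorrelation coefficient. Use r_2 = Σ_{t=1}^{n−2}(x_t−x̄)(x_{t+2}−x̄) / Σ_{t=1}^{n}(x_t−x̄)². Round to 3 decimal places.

Mean x̄ = (-3.0 + 6.0 − 12.1 + 7.1 + 7.4 − 10.2 + 1.6 + 9.7 − 16.8 + 13.3)/10 = 0.3000
Numerator Σ_{t=1}^{8}(x_t−x̄)(x_{t+2}−x̄) = -69.2600
Denominator Σ(x_t−x̄)² = 955.5000
r_2 = -69.2600 / 955.5000 = -0.072

-0.072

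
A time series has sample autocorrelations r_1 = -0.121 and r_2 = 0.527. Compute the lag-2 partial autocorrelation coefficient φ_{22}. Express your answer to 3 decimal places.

φ_{22} = (r_2 − r_1²) / (1 − r_1²)
r_1² = (-0.121)² = 0.014641
Numerator = 0.527 − 0.0146 = 0.5124; denominator = 1 − 0.0146 = 0.9854
φ_{22} = 0.5124 / 0.9854 = 0.520

0.520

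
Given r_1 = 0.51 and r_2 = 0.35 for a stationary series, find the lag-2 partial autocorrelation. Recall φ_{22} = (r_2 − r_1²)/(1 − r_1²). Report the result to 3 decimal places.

0.122

φ_{22} = (r_2 − r_1²) / (1 − r_1²)
r_1² = (0.51)² = 0.2601
Numerator = 0.35 − 0.2601 = 0.0899; denominator = 1 − 0.2601 = 0.7399
φ_{22} = 0.0899 / 0.7399 = 0.122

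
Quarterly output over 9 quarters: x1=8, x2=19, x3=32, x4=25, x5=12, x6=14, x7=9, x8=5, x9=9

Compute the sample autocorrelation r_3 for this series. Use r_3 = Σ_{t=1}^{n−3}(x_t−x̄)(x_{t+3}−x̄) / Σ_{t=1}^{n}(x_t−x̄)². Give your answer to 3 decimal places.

Mean x̄ = (8 + 19 + 32 + 25 + 12 + 14 + 9 + 5 + 9)/9 = 14.7778
Σ(x_t−x̄)(x_{t+3}−x̄) = (-69.2840) + (-11.7284) + (-13.3951) + (-59.0617) + (27.1605) + (4.4938) = -121.8148
Denominator Σ(x_t−x̄)² = 635.5556
r_3 = -121.8148 / 635.5556 = -0.192

-0.192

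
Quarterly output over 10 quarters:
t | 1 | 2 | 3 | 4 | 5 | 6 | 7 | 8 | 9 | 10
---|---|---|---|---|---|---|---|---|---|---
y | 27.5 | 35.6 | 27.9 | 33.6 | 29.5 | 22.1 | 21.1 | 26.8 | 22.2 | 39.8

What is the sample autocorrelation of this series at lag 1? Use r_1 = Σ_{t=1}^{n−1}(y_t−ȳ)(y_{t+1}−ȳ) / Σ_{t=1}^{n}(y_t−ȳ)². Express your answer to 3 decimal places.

Mean ȳ = (27.5 + 35.6 + 27.9 + 33.6 + 29.5 + 22.1 + 21.1 + 26.8 + 22.2 + 39.8)/10 = 28.6100
Numerator Σ_{t=1}^{9}(y_t−ȳ)(y_{t+1}−ȳ) = -15.2601
Denominator Σ(y_t−ȳ)² = 344.6490
r_1 = -15.2601 / 344.6490 = -0.044

-0.044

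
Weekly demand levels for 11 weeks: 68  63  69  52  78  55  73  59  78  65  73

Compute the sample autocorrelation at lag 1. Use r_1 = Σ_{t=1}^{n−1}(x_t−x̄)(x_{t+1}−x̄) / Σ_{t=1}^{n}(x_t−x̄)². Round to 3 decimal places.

Mean x̄ = (68 + 63 + 69 + 52 + 78 + 55 + 73 + 59 + 78 + 65 + 73)/11 = 66.6364
Numerator Σ_{t=1}^{10}(x_t−x̄)(x_{t+1}−x̄) = -585.1322
Denominator Σ(x_t−x̄)² = 770.5455
r_1 = -585.1322 / 770.5455 = -0.759

-0.759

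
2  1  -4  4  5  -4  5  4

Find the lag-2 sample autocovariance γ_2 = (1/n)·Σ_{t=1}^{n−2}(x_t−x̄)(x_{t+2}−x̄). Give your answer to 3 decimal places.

-4.738

Mean x̄ = (2 + 1 − 4 + 4 + 5 − 4 + 5 + 4)/8 = 1.6250
Σ_{t=1}^{6}(x_t−x̄)(x_{t+2}−x̄) = -37.9063
γ_2 = -37.9063 / 8 = -4.738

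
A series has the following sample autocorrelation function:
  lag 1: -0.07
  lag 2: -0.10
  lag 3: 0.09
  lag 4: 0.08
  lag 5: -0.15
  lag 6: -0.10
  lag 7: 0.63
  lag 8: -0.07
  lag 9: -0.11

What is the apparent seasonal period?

The largest autocorrelation is r_7 = 0.63; the remaining lags stay at or below 0.09.
The dominant spike at lag 7 indicates a seasonal period of 7.

7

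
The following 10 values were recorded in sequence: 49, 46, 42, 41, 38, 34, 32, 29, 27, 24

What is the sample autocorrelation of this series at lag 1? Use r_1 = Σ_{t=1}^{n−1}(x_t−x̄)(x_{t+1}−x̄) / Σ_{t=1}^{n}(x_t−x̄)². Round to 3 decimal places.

Mean x̄ = (49 + 46 + 42 + 41 + 38 + 34 + 32 + 29 + 27 + 24)/10 = 36.2000
Numerator Σ_{t=1}^{9}(x_t−x̄)(x_{t+1}−x̄) = 432.7600
Denominator Σ(x_t−x̄)² = 627.6000
r_1 = 432.7600 / 627.6000 = 0.690

0.690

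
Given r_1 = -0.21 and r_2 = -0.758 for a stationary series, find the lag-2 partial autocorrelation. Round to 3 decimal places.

φ_{22} = (r_2 − r_1²) / (1 − r_1²)
r_1² = (-0.21)² = 0.0441
Numerator = -0.758 − 0.0441 = -0.8021; denominator = 1 − 0.0441 = 0.9559
φ_{22} = -0.8021 / 0.9559 = -0.839

-0.839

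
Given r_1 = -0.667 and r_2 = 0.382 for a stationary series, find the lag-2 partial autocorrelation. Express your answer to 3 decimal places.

φ_{22} = (r_2 − r_1²) / (1 − r_1²)
r_1² = (-0.667)² = 0.444889
Numerator = 0.382 − 0.4449 = -0.0629; denominator = 1 − 0.4449 = 0.5551
φ_{22} = -0.0629 / 0.5551 = -0.113

-0.113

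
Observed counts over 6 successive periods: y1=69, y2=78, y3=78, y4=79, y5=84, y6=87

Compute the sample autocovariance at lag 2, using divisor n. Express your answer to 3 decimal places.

Mean ȳ = (69 + 78 + 78 + 79 + 84 + 87)/6 = 79.1667
Σ_{t=1}^{4}(y_t−ȳ)(y_{t+2}−ȳ) = 5.1111
γ_2 = 5.1111 / 6 = 0.852

0.852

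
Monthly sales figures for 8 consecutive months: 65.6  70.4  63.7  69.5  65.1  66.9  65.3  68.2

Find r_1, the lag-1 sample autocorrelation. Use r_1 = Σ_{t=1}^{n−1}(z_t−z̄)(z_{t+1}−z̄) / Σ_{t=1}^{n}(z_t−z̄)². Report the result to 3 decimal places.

-0.804

Mean z̄ = (65.6 + 70.4 + 63.7 + 69.5 + 65.1 + 66.9 + 65.3 + 68.2)/8 = 66.8375
Σ(z_t−z̄)(z_{t+1}−z̄) = (-4.4086) + (-11.1773) + (-8.3536) + (-4.6261) + (-0.1086) + (-0.0961) + (-2.0948) = -30.8652
Denominator Σ(z_t−z̄)² = 38.3988
r_1 = -30.8652 / 38.3988 = -0.804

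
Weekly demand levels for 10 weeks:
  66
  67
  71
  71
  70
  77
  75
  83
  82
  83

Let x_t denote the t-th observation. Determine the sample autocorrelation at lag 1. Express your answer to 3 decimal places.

Mean x̄ = (66 + 67 + 71 + 71 + 70 + 77 + 75 + 83 + 82 + 83)/10 = 74.5000
Numerator Σ_{t=1}^{9}(x_t−x̄)(x_{t+1}−x̄) = 239.7500
Denominator Σ(x_t−x̄)² = 380.5000
r_1 = 239.7500 / 380.5000 = 0.630

0.630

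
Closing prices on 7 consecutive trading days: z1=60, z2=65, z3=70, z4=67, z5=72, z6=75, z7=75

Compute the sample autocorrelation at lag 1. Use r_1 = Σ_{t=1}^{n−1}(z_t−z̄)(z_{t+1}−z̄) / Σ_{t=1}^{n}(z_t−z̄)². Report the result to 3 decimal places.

0.423

Mean z̄ = (60 + 65 + 70 + 67 + 72 + 75 + 75)/7 = 69.1429
Deviations from mean: -9.1429, -4.1429, 0.8571, -2.1429, 2.8571, 5.8571, 5.8571
Numerator Σ_{t=1}^{6}(z_t−z̄)(z_{t+1}−z̄) = 77.4082
Denominator Σ(z_t−z̄)² = 182.8571
r_1 = 77.4082 / 182.8571 = 0.423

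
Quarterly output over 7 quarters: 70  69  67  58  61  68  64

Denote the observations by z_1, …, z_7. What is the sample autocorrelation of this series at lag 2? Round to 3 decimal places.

-0.340

Mean z̄ = (70 + 69 + 67 + 58 + 61 + 68 + 64)/7 = 65.2857
Σ(z_t−z̄)(z_{t+2}−z̄) = (8.0816) + (-27.0612) + (-7.3469) + (-19.7755) + (5.5102) = -40.5918
Denominator Σ(z_t−z̄)² = 119.4286
r_2 = -40.5918 / 119.4286 = -0.340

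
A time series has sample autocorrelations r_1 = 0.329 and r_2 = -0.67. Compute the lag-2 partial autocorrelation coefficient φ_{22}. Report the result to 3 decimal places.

-0.873

φ_{22} = (r_2 − r_1²) / (1 − r_1²)
r_1² = (0.329)² = 0.108241
Numerator = -0.67 − 0.1082 = -0.7782; denominator = 1 − 0.1082 = 0.8918
φ_{22} = -0.7782 / 0.8918 = -0.873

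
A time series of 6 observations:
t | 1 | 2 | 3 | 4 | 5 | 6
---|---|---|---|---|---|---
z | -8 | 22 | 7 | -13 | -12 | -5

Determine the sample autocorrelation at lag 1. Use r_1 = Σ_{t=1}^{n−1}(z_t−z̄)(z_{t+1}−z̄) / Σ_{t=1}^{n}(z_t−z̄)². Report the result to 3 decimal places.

Mean z̄ = (-8 + 22 + 7 − 13 − 12 − 5)/6 = -1.5000
Deviations from mean: -6.5000, 23.5000, 8.5000, -11.5000, -10.5000, -3.5000
Numerator Σ_{t=1}^{5}(z_t−z̄)(z_{t+1}−z̄) = 106.7500
Denominator Σ(z_t−z̄)² = 921.5000
r_1 = 106.7500 / 921.5000 = 0.116

0.116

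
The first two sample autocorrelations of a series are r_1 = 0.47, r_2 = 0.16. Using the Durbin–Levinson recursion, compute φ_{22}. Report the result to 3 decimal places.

-0.078

φ_{22} = (r_2 − r_1²) / (1 − r_1²)
r_1² = (0.47)² = 0.2209
Numerator = 0.16 − 0.2209 = -0.0609; denominator = 1 − 0.2209 = 0.7791
φ_{22} = -0.0609 / 0.7791 = -0.078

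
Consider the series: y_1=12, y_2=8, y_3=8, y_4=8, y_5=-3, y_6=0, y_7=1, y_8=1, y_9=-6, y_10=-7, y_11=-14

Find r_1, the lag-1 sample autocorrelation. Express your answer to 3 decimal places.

Mean ȳ = (12 + 8 + 8 + 8 − 3 + 0 + 1 + 1 − 6 − 7 − 14)/11 = 0.7273
Numerator Σ_{t=1}^{10}(y_t−ȳ)(y_{t+1}−ȳ) = 327.1983
Denominator Σ(y_t−ȳ)² = 622.1818
r_1 = 327.1983 / 622.1818 = 0.526

0.526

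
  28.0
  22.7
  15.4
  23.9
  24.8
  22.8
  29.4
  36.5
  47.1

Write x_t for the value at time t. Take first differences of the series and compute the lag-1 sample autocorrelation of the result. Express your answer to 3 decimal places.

First differences Δx: -5.3, -7.3, 8.5, 0.9, -2.0, 6.6, 7.1, 10.6
Mean of differences = 2.3875
Numerator Σ(Δx_t−Δx̄)(Δx_{t+1}−Δx̄) = 52.7623
Denominator Σ(Δx_t−Δx̄)² = 319.1688
r_1(Δx) = 52.7623 / 319.1688 = 0.165

0.165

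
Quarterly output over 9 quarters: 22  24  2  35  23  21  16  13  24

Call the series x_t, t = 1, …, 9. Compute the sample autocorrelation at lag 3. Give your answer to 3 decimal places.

-0.080

Mean x̄ = (22 + 24 + 2 + 35 + 23 + 21 + 16 + 13 + 24)/9 = 20.0000
Σ(x_t−x̄)(x_{t+3}−x̄) = (30.0000) + (12.0000) + (-18.0000) + (-60.0000) + (-21.0000) + (4.0000) = -53.0000
Denominator Σ(x_t−x̄)² = 660.0000
r_3 = -53.0000 / 660.0000 = -0.080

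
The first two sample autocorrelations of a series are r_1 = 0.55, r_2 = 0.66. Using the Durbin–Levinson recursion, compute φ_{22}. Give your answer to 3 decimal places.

0.513

φ_{22} = (r_2 − r_1²) / (1 − r_1²)
r_1² = (0.55)² = 0.3025
Numerator = 0.66 − 0.3025 = 0.3575; denominator = 1 − 0.3025 = 0.6975
φ_{22} = 0.3575 / 0.6975 = 0.513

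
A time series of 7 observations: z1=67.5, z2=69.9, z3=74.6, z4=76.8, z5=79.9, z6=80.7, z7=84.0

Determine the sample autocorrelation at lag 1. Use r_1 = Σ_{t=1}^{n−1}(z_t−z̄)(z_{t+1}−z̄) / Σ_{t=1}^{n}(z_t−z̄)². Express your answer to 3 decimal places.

Mean z̄ = (67.5 + 69.9 + 74.6 + 76.8 + 79.9 + 80.7 + 84.0)/7 = 76.2000
Σ(z_t−z̄)(z_{t+1}−z̄) = (54.8100) + (10.0800) + (-0.9600) + (2.2200) + (16.6500) + (35.1000) = 117.9000
Denominator Σ(z_t−z̄)² = 213.0800
r_1 = 117.9000 / 213.0800 = 0.553

0.553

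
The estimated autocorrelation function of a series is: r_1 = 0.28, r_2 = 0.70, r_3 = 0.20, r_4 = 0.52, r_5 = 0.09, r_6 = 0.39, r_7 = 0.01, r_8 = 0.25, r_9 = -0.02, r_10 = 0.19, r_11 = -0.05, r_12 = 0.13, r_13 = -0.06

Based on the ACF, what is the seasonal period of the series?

The largest autocorrelation is r_2 = 0.70, with weaker echoes at lags 4 (0.52) and 6 (0.39); the remaining lags stay at or below 0.28.
The dominant spike at lag 2 indicates a seasonal period of 2.

2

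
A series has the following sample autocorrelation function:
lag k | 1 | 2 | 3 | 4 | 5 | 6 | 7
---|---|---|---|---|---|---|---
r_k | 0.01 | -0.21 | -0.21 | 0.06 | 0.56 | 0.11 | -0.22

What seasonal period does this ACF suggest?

5

The largest autocorrelation is r_5 = 0.56; the remaining lags stay at or below 0.11.
The dominant spike at lag 5 indicates a seasonal period of 5.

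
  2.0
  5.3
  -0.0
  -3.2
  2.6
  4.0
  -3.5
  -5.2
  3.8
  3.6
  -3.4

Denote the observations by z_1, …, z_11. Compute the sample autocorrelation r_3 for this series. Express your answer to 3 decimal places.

Mean z̄ = (2.0 + 5.3 − 0.0 − 3.2 + 2.6 + 4.0 − 3.5 − 5.2 + 3.8 + 3.6 − 3.4)/11 = 0.5455
Numerator Σ_{t=1}^{8}(z_t−z̄)(z_{t+3}−z̄) = 27.3383
Denominator Σ(z_t−z̄)² = 140.0673
r_3 = 27.3383 / 140.0673 = 0.195

0.195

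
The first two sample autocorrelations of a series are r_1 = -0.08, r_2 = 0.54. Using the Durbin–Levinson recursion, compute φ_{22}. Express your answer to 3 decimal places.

0.537

φ_{22} = (r_2 − r_1²) / (1 − r_1²)
r_1² = (-0.08)² = 0.0064
Numerator = 0.54 − 0.0064 = 0.5336; denominator = 1 − 0.0064 = 0.9936
φ_{22} = 0.5336 / 0.9936 = 0.537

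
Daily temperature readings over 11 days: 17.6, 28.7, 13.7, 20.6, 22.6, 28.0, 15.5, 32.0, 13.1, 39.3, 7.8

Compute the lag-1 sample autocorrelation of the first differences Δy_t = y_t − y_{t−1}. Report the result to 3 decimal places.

First differences Δy: 11.1, -15.0, 6.9, 2.0, 5.4, -12.5, 16.5, -18.9, 26.2, -31.5
Mean of differences = -0.9800
Numerator Σ(Δy_t−Δȳ)(Δy_{t+1}−Δȳ) = -2142.0524
Denominator Σ(Δy_t−Δȳ)² = 2883.7760
r_1(Δy) = -2142.0524 / 2883.7760 = -0.743

-0.743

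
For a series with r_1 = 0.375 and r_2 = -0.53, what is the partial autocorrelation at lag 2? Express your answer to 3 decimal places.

-0.780

φ_{22} = (r_2 − r_1²) / (1 − r_1²)
r_1² = (0.375)² = 0.140625
Numerator = -0.53 − 0.1406 = -0.6706; denominator = 1 − 0.1406 = 0.8594
φ_{22} = -0.6706 / 0.8594 = -0.780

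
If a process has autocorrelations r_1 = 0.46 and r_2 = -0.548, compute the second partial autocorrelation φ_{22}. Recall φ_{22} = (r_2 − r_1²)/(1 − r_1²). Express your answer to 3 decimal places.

-0.963

φ_{22} = (r_2 − r_1²) / (1 − r_1²)
r_1² = (0.46)² = 0.2116
Numerator = -0.548 − 0.2116 = -0.7596; denominator = 1 − 0.2116 = 0.7884
φ_{22} = -0.7596 / 0.7884 = -0.963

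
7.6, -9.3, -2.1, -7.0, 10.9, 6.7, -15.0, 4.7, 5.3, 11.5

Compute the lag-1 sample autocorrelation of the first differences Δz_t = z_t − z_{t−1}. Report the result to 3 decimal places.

First differences Δz: -16.9, 7.2, -4.9, 17.9, -4.2, -21.7, 19.7, 0.6, 6.2
Mean of differences = 0.4333
Numerator Σ(Δz_t−Δz̄)(Δz_{t+1}−Δz̄) = -647.1744
Denominator Σ(Δz_t−Δz̄)² = 1595.6000
r_1(Δz) = -647.1744 / 1595.6000 = -0.406

-0.406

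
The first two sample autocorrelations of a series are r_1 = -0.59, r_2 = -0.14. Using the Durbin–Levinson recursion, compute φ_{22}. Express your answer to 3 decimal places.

-0.749

φ_{22} = (r_2 − r_1²) / (1 − r_1²)
r_1² = (-0.59)² = 0.3481
Numerator = -0.14 − 0.3481 = -0.4881; denominator = 1 − 0.3481 = 0.6519
φ_{22} = -0.4881 / 0.6519 = -0.749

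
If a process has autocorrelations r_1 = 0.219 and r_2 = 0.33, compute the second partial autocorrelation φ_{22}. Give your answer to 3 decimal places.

φ_{22} = (r_2 − r_1²) / (1 − r_1²)
r_1² = (0.219)² = 0.047961
Numerator = 0.33 − 0.0480 = 0.2820; denominator = 1 − 0.0480 = 0.9520
φ_{22} = 0.2820 / 0.9520 = 0.296

0.296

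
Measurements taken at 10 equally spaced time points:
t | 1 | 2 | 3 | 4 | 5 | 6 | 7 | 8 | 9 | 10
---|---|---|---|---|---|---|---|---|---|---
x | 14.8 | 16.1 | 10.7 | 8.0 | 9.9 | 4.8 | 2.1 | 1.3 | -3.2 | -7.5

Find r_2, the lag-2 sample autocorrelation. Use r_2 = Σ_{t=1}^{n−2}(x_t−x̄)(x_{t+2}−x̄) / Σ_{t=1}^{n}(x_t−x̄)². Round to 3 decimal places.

0.318

Mean x̄ = (14.8 + 16.1 + 10.7 + 8.0 + 9.9 + 4.8 + 2.1 + 1.3 − 3.2 − 7.5)/10 = 5.7000
Numerator Σ_{t=1}^{8}(x_t−x̄)(x_{t+2}−x̄) = 167.3100
Denominator Σ(x_t−x̄)² = 525.4800
r_2 = 167.3100 / 525.4800 = 0.318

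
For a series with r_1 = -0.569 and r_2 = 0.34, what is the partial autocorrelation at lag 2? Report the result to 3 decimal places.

0.024

φ_{22} = (r_2 − r_1²) / (1 − r_1²)
r_1² = (-0.569)² = 0.323761
Numerator = 0.34 − 0.3238 = 0.0162; denominator = 1 − 0.3238 = 0.6762
φ_{22} = 0.0162 / 0.6762 = 0.024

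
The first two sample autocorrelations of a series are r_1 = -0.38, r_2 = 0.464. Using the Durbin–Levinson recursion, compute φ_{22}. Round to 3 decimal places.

0.374

φ_{22} = (r_2 − r_1²) / (1 − r_1²)
r_1² = (-0.38)² = 0.1444
Numerator = 0.464 − 0.1444 = 0.3196; denominator = 1 − 0.1444 = 0.8556
φ_{22} = 0.3196 / 0.8556 = 0.374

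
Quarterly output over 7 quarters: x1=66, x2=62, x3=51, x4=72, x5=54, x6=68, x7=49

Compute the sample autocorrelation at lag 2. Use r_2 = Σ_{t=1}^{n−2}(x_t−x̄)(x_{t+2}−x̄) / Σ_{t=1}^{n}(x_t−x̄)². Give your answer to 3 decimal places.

Mean x̄ = (66 + 62 + 51 + 72 + 54 + 68 + 49)/7 = 60.2857
Deviations from mean: 5.7143, 1.7143, -9.2857, 11.7143, -6.2857, 7.7143, -11.2857
Numerator Σ_{t=1}^{5}(x_t−x̄)(x_{t+2}−x̄) = 186.6939
Denominator Σ(x_t−x̄)² = 485.4286
r_2 = 186.6939 / 485.4286 = 0.385

0.385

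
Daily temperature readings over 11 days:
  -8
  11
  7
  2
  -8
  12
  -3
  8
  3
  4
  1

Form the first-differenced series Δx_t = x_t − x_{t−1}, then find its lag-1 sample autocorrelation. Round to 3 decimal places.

-0.571

First differences Δx: 19, -4, -5, -10, 20, -15, 11, -5, 1, -3
Mean of differences = 0.9000
Numerator Σ(Δx_t−Δx̄)(Δx_{t+1}−Δx̄) = -728.5100
Denominator Σ(Δx_t−Δx̄)² = 1274.9000
r_1(Δx) = -728.5100 / 1274.9000 = -0.571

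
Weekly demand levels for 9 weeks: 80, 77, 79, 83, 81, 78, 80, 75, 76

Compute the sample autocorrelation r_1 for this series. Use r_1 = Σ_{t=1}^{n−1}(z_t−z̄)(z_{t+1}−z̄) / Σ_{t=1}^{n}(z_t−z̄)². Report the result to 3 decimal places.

Mean z̄ = (80 + 77 + 79 + 83 + 81 + 78 + 80 + 75 + 76)/9 = 78.7778
Numerator Σ_{t=1}^{8}(z_t−z̄)(z_{t+1}−z̄) = 10.9506
Denominator Σ(z_t−z̄)² = 51.5556
r_1 = 10.9506 / 51.5556 = 0.212

0.212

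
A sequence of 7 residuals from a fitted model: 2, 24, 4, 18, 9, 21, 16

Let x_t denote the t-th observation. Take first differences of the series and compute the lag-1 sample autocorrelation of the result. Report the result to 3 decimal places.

First differences Δx: 22, -20, 14, -9, 12, -5
Mean of differences = 2.3333
Numerator Σ(Δx_t−Δx̄)(Δx_{t+1}−Δx̄) = -1012.4444
Denominator Σ(Δx_t−Δx̄)² = 1297.3333
r_1(Δx) = -1012.4444 / 1297.3333 = -0.780

-0.780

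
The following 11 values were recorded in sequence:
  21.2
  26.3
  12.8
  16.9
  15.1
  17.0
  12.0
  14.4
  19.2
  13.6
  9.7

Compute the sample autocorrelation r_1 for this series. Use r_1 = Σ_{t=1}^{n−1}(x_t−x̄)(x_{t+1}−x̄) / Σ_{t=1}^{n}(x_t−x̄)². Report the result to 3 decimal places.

Mean x̄ = (21.2 + 26.3 + 12.8 + 16.9 + 15.1 + 17.0 + 12.0 + 14.4 + 19.2 + 13.6 + 9.7)/11 = 16.2000
Numerator Σ_{t=1}^{10}(x_t−x̄)(x_{t+1}−x̄) = 20.0300
Denominator Σ(x_t−x̄)² = 219.8000
r_1 = 20.0300 / 219.8000 = 0.091

0.091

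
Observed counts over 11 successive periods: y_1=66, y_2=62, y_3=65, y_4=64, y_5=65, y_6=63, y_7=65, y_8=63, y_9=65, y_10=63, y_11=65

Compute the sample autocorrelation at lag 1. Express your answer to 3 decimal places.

Mean ȳ = (66 + 62 + 65 + 64 + 65 + 63 + 65 + 63 + 65 + 63 + 65)/11 = 64.1818
Numerator Σ_{t=1}^{10}(y_t−ȳ)(y_{t+1}−ȳ) = -11.8512
Denominator Σ(y_t−ȳ)² = 15.6364
r_1 = -11.8512 / 15.6364 = -0.758

-0.758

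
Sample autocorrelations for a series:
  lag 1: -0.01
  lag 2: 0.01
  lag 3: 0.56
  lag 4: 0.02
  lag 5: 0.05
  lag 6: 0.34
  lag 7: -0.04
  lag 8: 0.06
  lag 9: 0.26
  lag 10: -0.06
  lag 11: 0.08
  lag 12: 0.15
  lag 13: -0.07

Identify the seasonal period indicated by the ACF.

The largest autocorrelation is r_3 = 0.56, with weaker echoes at lags 6 (0.34), 9 (0.26) and 12 (0.15); the remaining lags stay at or below 0.08.
The dominant spike at lag 3 indicates a seasonal period of 3.

3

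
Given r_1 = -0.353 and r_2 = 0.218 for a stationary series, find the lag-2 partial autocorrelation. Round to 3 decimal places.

φ_{22} = (r_2 − r_1²) / (1 − r_1²)
r_1² = (-0.353)² = 0.124609
Numerator = 0.218 − 0.1246 = 0.0934; denominator = 1 − 0.1246 = 0.8754
φ_{22} = 0.0934 / 0.8754 = 0.107

0.107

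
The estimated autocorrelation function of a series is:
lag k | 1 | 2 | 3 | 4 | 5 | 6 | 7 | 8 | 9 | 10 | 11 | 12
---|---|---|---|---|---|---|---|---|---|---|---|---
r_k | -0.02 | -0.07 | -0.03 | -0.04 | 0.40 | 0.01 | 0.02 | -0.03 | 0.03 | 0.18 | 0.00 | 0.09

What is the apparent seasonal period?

The largest autocorrelation is r_5 = 0.40, with a weaker echo at lag 10 (0.18); the remaining lags stay at or below 0.09.
The dominant spike at lag 5 indicates a seasonal period of 5.

5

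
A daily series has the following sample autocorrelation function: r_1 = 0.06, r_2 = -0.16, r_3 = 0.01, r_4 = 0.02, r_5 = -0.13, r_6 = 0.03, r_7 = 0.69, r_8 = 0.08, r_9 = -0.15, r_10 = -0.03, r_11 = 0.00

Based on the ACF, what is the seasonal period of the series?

The largest autocorrelation is r_7 = 0.69; the remaining lags stay at or below 0.08.
The dominant spike at lag 7 indicates a seasonal period of 7.

7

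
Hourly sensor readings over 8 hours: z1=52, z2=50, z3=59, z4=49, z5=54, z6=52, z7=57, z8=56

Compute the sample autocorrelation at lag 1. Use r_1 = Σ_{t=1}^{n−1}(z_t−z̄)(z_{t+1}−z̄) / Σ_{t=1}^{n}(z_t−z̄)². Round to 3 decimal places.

-0.446

Mean z̄ = (52 + 50 + 59 + 49 + 54 + 52 + 57 + 56)/8 = 53.6250
Numerator Σ_{t=1}^{7}(z_t−z̄)(z_{t+1}−z̄) = -38.2656
Denominator Σ(z_t−z̄)² = 85.8750
r_1 = -38.2656 / 85.8750 = -0.446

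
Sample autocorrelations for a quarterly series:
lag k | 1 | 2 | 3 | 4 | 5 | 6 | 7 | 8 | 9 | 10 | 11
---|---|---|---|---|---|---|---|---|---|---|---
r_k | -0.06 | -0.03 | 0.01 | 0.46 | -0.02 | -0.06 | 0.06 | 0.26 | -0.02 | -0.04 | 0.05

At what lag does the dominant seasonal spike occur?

The largest autocorrelation is r_4 = 0.46, with a weaker echo at lag 8 (0.26); the remaining lags stay at or below 0.06.
The dominant spike at lag 4 indicates a seasonal period of 4.

4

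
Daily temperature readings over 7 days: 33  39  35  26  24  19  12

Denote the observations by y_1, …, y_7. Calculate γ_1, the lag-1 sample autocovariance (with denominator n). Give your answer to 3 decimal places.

Mean ȳ = (33 + 39 + 35 + 26 + 24 + 19 + 12)/7 = 26.8571
Deviations: 6.1429, 12.1429, 8.1429, -0.8571, -2.8571, -7.8571, -14.8571
Σ_{t=1}^{6}(y_t−ȳ)(y_{t+1}−ȳ) = 308.1224
γ_1 = 308.1224 / 7 = 44.017

44.017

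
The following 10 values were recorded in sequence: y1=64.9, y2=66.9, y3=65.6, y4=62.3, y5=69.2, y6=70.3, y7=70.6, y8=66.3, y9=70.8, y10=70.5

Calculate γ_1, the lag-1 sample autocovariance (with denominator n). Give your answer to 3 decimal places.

1.886

Mean ȳ = (64.9 + 66.9 + 65.6 + 62.3 + 69.2 + 70.3 + 70.6 + 66.3 + 70.8 + 70.5)/10 = 67.7400
Σ_{t=1}^{9}(y_t−ȳ)(y_{t+1}−ȳ) = 18.8624
γ_1 = 18.8624 / 10 = 1.886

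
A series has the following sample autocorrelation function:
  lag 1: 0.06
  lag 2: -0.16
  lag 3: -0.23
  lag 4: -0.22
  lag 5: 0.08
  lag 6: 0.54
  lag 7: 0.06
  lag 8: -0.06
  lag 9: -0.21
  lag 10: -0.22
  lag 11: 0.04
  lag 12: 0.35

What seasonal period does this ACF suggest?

The largest autocorrelation is r_6 = 0.54, with a weaker echo at lag 12 (0.35); the remaining lags stay at or below 0.08.
The dominant spike at lag 6 indicates a seasonal period of 6.

6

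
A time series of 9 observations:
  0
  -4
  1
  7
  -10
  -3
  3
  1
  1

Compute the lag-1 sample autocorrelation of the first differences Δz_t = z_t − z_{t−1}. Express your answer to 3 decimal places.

-0.399

First differences Δz: -4, 5, 6, -17, 7, 6, -2, 0
Mean of differences = 0.1250
Numerator Σ(Δz_t−Δz̄)(Δz_{t+1}−Δz̄) = -181.6406
Denominator Σ(Δz_t−Δz̄)² = 454.8750
r_1(Δz) = -181.6406 / 454.8750 = -0.399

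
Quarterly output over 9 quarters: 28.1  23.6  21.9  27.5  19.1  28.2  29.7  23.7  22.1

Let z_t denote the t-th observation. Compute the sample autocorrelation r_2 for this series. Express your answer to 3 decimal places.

-0.308

Mean z̄ = (28.1 + 23.6 + 21.9 + 27.5 + 19.1 + 28.2 + 29.7 + 23.7 + 22.1)/9 = 24.8778
Numerator Σ_{t=1}^{7}(z_t−z̄)(z_{t+2}−z̄) = -32.1988
Denominator Σ(z_t−z̄)² = 104.5356
r_2 = -32.1988 / 104.5356 = -0.308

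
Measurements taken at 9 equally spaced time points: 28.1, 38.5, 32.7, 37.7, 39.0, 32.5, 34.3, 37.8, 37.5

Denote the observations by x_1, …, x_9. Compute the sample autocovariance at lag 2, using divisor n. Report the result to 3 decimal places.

Mean x̄ = (28.1 + 38.5 + 32.7 + 37.7 + 39.0 + 32.5 + 34.3 + 37.8 + 37.5)/9 = 35.3444
Σ_{t=1}^{7}(x_t−x̄)(x_{t+2}−x̄) = -2.8306
γ_2 = -2.8306 / 9 = -0.315

-0.315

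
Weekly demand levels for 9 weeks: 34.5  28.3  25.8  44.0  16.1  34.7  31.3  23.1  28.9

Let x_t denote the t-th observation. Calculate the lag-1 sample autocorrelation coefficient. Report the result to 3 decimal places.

Mean x̄ = (34.5 + 28.3 + 25.8 + 44.0 + 16.1 + 34.7 + 31.3 + 23.1 + 28.9)/9 = 29.6333
Numerator Σ_{t=1}^{8}(x_t−x̄)(x_{t+1}−x̄) = -317.1011
Denominator Σ(x_t−x̄)² = 501.3800
r_1 = -317.1011 / 501.3800 = -0.632

-0.632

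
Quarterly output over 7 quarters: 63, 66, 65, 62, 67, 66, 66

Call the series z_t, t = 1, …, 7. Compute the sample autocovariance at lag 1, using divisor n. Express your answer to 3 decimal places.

Mean z̄ = (63 + 66 + 65 + 62 + 67 + 66 + 66)/7 = 65.0000
Σ_{t=1}^{6}(z_t−z̄)(z_{t+1}−z̄) = -5.0000
γ_1 = -5.0000 / 7 = -0.714

-0.714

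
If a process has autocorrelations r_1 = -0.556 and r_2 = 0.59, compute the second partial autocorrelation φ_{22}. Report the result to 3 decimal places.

φ_{22} = (r_2 − r_1²) / (1 − r_1²)
r_1² = (-0.556)² = 0.309136
Numerator = 0.59 − 0.3091 = 0.2809; denominator = 1 − 0.3091 = 0.6909
φ_{22} = 0.2809 / 0.6909 = 0.407

0.407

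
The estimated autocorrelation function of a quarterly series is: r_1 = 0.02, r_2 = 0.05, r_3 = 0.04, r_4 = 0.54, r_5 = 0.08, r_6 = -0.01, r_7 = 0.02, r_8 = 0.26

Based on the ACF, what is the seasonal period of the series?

4

The largest autocorrelation is r_4 = 0.54, with a weaker echo at lag 8 (0.26); the remaining lags stay at or below 0.08.
The dominant spike at lag 4 indicates a seasonal period of 4.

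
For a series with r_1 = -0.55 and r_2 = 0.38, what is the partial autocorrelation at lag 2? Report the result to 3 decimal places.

0.111

φ_{22} = (r_2 − r_1²) / (1 − r_1²)
r_1² = (-0.55)² = 0.3025
Numerator = 0.38 − 0.3025 = 0.0775; denominator = 1 − 0.3025 = 0.6975
φ_{22} = 0.0775 / 0.6975 = 0.111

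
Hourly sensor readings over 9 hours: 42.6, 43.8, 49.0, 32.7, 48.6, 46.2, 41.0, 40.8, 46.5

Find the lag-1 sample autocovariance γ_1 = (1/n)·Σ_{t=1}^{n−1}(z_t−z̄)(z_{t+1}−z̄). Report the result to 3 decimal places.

-11.946

Mean z̄ = (42.6 + 43.8 + 49.0 + 32.7 + 48.6 + 46.2 + 41.0 + 40.8 + 46.5)/9 = 43.4667
Σ_{t=1}^{8}(z_t−z̄)(z_{t+1}−z̄) = -107.5111
γ_1 = -107.5111 / 9 = -11.946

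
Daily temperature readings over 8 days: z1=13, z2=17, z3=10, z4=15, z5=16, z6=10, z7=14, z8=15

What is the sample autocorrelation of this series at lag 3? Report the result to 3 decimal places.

0.496

Mean z̄ = (13 + 17 + 10 + 15 + 16 + 10 + 14 + 15)/8 = 13.7500
Numerator Σ_{t=1}^{5}(z_t−z̄)(z_{t+3}−z̄) = 23.5625
Denominator Σ(z_t−z̄)² = 47.5000
r_3 = 23.5625 / 47.5000 = 0.496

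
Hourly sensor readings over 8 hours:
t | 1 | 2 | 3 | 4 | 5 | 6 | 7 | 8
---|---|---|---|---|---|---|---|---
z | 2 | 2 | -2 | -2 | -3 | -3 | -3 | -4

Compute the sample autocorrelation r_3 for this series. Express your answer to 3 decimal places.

Mean z̄ = (2 + 2 − 2 − 2 − 3 − 3 − 3 − 4)/8 = -1.6250
Deviations from mean: 3.6250, 3.6250, -0.3750, -0.3750, -1.3750, -1.3750, -1.3750, -2.3750
Σ(z_t−z̄)(z_{t+3}−z̄) = (-1.3594) + (-4.9844) + (0.5156) + (0.5156) + (3.2656) = -2.0469
Denominator Σ(z_t−z̄)² = 37.8750
r_3 = -2.0469 / 37.8750 = -0.054

-0.054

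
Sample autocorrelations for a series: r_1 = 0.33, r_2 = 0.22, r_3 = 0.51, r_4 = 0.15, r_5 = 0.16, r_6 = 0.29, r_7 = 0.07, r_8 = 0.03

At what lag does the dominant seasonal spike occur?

The largest autocorrelation is r_3 = 0.51; the remaining lags stay at or below 0.33. The elevated value at lag 1 (0.33), dropping to 0.22 at lag 2, reflects decaying short-term dependence rather than seasonality.
The dominant spike at lag 3 indicates a seasonal period of 3.

3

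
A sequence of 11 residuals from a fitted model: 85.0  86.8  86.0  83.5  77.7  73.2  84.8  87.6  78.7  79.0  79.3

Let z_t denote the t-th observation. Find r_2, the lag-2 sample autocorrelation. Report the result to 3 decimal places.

Mean z̄ = (85.0 + 86.8 + 86.0 + 83.5 + 77.7 + 73.2 + 84.8 + 87.6 + 78.7 + 79.0 + 79.3)/11 = 81.9636
Numerator Σ_{t=1}^{9}(z_t−z̄)(z_{t+2}−z̄) = -89.7436
Denominator Σ(z_t−z̄)² = 212.5855
r_2 = -89.7436 / 212.5855 = -0.422

-0.422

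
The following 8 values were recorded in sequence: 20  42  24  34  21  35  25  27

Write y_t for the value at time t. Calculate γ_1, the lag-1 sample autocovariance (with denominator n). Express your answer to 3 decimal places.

Mean ȳ = (20 + 42 + 24 + 34 + 21 + 35 + 25 + 27)/8 = 28.5000
Deviations: -8.5000, 13.5000, -4.5000, 5.5000, -7.5000, 6.5000, -3.5000, -1.5000
Σ_{t=1}^{7}(y_t−ȳ)(y_{t+1}−ȳ) = -307.7500
γ_1 = -307.7500 / 8 = -38.469

-38.469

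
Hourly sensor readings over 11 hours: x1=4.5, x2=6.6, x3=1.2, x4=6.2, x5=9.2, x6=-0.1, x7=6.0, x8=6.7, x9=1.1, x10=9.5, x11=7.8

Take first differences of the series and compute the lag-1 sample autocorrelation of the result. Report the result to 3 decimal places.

-0.575

First differences Δx: 2.1, -5.4, 5.0, 3.0, -9.3, 6.1, 0.7, -5.6, 8.4, -1.7
Mean of differences = 0.3300
Numerator Σ(Δx_t−Δx̄)(Δx_{t+1}−Δx̄) = -170.0059
Denominator Σ(Δx_t−Δx̄)² = 295.4810
r_1(Δx) = -170.0059 / 295.4810 = -0.575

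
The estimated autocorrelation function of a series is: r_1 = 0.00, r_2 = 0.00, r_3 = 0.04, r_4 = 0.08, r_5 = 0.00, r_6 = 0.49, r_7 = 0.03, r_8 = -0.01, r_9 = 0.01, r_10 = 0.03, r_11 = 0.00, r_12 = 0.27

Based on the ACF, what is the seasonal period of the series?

6

The largest autocorrelation is r_6 = 0.49, with a weaker echo at lag 12 (0.27); the remaining lags stay at or below 0.08.
The dominant spike at lag 6 indicates a seasonal period of 6.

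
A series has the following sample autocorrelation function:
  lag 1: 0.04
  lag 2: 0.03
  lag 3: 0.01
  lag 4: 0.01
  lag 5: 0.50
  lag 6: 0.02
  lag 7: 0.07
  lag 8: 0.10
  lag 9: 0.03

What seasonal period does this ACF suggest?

5

The largest autocorrelation is r_5 = 0.50; the remaining lags stay at or below 0.10.
The dominant spike at lag 5 indicates a seasonal period of 5.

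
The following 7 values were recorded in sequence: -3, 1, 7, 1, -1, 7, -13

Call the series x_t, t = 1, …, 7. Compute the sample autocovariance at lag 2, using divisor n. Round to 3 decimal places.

Mean x̄ = (-3 + 1 + 7 + 1 − 1 + 7 − 13)/7 = -0.1429
Σ_{t=1}^{5}(x_t−x̄)(x_{t+2}−x̄) = -6.0408
γ_2 = -6.0408 / 7 = -0.863

-0.863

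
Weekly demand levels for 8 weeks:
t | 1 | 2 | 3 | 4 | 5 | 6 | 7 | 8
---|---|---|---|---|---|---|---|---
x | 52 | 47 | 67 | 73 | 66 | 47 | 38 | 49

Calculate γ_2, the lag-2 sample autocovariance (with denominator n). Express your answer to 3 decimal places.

Mean x̄ = (52 + 47 + 67 + 73 + 66 + 47 + 38 + 49)/8 = 54.8750
Σ_{t=1}^{6}(x_t−x̄)(x_{t+2}−x̄) = -326.9063
γ_2 = -326.9063 / 8 = -40.863

-40.863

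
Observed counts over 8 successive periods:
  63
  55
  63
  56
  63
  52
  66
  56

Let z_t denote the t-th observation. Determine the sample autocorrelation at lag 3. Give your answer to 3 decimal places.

Mean z̄ = (63 + 55 + 63 + 56 + 63 + 52 + 66 + 56)/8 = 59.2500
Deviations from mean: 3.7500, -4.2500, 3.7500, -3.2500, 3.7500, -7.2500, 6.7500, -3.2500
Σ(z_t−z̄)(z_{t+3}−z̄) = (-12.1875) + (-15.9375) + (-27.1875) + (-21.9375) + (-12.1875) = -89.4375
Denominator Σ(z_t−z̄)² = 179.5000
r_3 = -89.4375 / 179.5000 = -0.498

-0.498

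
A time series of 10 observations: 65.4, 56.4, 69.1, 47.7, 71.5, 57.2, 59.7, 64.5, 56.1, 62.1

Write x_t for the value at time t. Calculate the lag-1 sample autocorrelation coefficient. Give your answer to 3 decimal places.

Mean x̄ = (65.4 + 56.4 + 69.1 + 47.7 + 71.5 + 57.2 + 59.7 + 64.5 + 56.1 + 62.1)/10 = 60.9700
Numerator Σ_{t=1}^{9}(x_t−x̄)(x_{t+1}−x̄) = -367.1049
Denominator Σ(x_t−x̄)² = 446.8610
r_1 = -367.1049 / 446.8610 = -0.822

-0.822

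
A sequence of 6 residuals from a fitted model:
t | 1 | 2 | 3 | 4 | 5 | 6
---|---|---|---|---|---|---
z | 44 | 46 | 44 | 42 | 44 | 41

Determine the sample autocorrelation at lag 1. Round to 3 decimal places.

Mean z̄ = (44 + 46 + 44 + 42 + 44 + 41)/6 = 43.5000
Numerator Σ_{t=1}^{5}(z_t−z̄)(z_{t+1}−z̄) = -0.2500
Denominator Σ(z_t−z̄)² = 15.5000
r_1 = -0.2500 / 15.5000 = -0.016

-0.016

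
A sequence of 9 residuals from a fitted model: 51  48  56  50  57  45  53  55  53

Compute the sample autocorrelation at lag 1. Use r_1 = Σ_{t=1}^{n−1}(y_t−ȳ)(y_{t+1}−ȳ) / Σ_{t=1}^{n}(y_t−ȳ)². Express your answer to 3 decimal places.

Mean ȳ = (51 + 48 + 56 + 50 + 57 + 45 + 53 + 55 + 53)/9 = 52.0000
Numerator Σ_{t=1}^{8}(y_t−ȳ)(y_{t+1}−ȳ) = -66.0000
Denominator Σ(y_t−ȳ)² = 122.0000
r_1 = -66.0000 / 122.0000 = -0.541

-0.541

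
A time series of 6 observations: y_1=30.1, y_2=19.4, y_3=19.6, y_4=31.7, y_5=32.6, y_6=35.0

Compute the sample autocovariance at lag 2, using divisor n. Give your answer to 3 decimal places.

-10.316

Mean ȳ = (30.1 + 19.4 + 19.6 + 31.7 + 32.6 + 35.0)/6 = 28.0667
Deviations: 2.0333, -8.6667, -8.4667, 3.6333, 4.5333, 6.9333
Σ_{t=1}^{4}(y_t−ȳ)(y_{t+2}−ȳ) = -61.8956
γ_2 = -61.8956 / 6 = -10.316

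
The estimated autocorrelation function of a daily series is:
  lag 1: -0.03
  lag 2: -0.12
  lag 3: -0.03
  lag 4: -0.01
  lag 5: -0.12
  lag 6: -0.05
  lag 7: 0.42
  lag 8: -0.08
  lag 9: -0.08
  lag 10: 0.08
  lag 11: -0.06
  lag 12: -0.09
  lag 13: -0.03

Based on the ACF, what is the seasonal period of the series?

The largest autocorrelation is r_7 = 0.42; the remaining lags stay at or below 0.08.
The dominant spike at lag 7 indicates a seasonal period of 7.

7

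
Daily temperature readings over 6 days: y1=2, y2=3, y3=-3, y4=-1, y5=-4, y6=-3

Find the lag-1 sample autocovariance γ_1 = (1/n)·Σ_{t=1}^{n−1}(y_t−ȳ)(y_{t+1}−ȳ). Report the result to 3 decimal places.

Mean ȳ = (2 + 3 − 3 − 1 − 4 − 3)/6 = -1.0000
Deviations: 3.0000, 4.0000, -2.0000, 0.0000, -3.0000, -2.0000
Σ_{t=1}^{5}(y_t−ȳ)(y_{t+1}−ȳ) = 10.0000
γ_1 = 10.0000 / 6 = 1.667

1.667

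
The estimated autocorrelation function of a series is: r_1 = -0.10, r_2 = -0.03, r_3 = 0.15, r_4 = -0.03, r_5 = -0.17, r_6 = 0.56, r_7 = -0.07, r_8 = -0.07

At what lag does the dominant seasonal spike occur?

6

The largest autocorrelation is r_6 = 0.56; the remaining lags stay at or below 0.15.
The dominant spike at lag 6 indicates a seasonal period of 6.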